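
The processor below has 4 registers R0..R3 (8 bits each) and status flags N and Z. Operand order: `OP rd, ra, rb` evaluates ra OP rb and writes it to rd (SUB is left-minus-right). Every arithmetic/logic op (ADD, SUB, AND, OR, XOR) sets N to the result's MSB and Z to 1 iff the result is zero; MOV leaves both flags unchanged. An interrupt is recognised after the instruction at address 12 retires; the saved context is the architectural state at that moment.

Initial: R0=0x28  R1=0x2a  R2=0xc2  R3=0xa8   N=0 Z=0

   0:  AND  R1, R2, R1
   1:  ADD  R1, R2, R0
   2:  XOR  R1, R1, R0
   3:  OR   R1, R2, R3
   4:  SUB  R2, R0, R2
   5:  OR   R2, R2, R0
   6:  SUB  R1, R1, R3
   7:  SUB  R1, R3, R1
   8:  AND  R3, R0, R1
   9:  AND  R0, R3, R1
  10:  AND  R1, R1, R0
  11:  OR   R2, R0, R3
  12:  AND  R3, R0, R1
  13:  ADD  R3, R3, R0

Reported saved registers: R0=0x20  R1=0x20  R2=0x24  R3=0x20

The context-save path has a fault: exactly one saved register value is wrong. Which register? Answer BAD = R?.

BAD = R2

after  0: R0=0x28 R1=0x02 R2=0xc2 R3=0xa8  N=0 Z=0
after  1: R0=0x28 R1=0xea R2=0xc2 R3=0xa8  N=1 Z=0
after  2: R0=0x28 R1=0xc2 R2=0xc2 R3=0xa8  N=1 Z=0
after  3: R0=0x28 R1=0xea R2=0xc2 R3=0xa8  N=1 Z=0
after  4: R0=0x28 R1=0xea R2=0x66 R3=0xa8  N=0 Z=0
after  5: R0=0x28 R1=0xea R2=0x6e R3=0xa8  N=0 Z=0
after  6: R0=0x28 R1=0x42 R2=0x6e R3=0xa8  N=0 Z=0
after  7: R0=0x28 R1=0x66 R2=0x6e R3=0xa8  N=0 Z=0
after  8: R0=0x28 R1=0x66 R2=0x6e R3=0x20  N=0 Z=0
after  9: R0=0x20 R1=0x66 R2=0x6e R3=0x20  N=0 Z=0
after 10: R0=0x20 R1=0x20 R2=0x6e R3=0x20  N=0 Z=0
after 11: R0=0x20 R1=0x20 R2=0x20 R3=0x20  N=0 Z=0
after 12: R0=0x20 R1=0x20 R2=0x20 R3=0x20  N=0 Z=0
-- IRQ taken; context saved, return-PC = 13 --
mismatch: R2: reported 0x24 vs actual 0x20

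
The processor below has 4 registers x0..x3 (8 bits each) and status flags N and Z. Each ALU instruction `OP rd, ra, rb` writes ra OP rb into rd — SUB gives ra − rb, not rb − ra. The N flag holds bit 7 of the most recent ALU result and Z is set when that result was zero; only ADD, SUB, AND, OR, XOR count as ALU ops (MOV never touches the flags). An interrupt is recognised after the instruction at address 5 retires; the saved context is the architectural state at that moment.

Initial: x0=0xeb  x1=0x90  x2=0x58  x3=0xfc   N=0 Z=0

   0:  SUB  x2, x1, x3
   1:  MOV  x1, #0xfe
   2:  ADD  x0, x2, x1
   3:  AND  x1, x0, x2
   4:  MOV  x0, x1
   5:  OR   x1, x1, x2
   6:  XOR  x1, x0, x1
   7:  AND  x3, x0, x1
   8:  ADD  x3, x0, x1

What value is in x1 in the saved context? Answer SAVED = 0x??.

SAVED = 0x94

after  0: x0=0xeb x1=0x90 x2=0x94 x3=0xfc  N=1 Z=0
after  1: x0=0xeb x1=0xfe x2=0x94 x3=0xfc  N=1 Z=0
after  2: x0=0x92 x1=0xfe x2=0x94 x3=0xfc  N=1 Z=0
after  3: x0=0x92 x1=0x90 x2=0x94 x3=0xfc  N=1 Z=0
after  4: x0=0x90 x1=0x90 x2=0x94 x3=0xfc  N=1 Z=0
after  5: x0=0x90 x1=0x94 x2=0x94 x3=0xfc  N=1 Z=0
-- IRQ taken; context saved, return-PC = 6 --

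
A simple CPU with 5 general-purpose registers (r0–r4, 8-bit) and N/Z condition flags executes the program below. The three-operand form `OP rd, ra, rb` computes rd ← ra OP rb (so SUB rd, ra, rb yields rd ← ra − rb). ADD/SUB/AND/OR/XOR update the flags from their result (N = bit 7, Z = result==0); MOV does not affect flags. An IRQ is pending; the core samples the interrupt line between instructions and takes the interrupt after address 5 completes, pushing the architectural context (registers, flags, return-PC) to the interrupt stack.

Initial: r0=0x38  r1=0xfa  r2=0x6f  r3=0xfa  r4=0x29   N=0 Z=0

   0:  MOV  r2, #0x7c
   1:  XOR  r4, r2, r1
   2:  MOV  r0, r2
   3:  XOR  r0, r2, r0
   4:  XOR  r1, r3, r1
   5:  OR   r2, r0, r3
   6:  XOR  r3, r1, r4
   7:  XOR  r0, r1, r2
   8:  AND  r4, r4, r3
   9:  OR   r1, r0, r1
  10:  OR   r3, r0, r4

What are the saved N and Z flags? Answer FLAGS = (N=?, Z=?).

after  0: r0=0x38 r1=0xfa r2=0x7c r3=0xfa r4=0x29  N=0 Z=0
after  1: r0=0x38 r1=0xfa r2=0x7c r3=0xfa r4=0x86  N=1 Z=0
after  2: r0=0x7c r1=0xfa r2=0x7c r3=0xfa r4=0x86  N=1 Z=0
after  3: r0=0x00 r1=0xfa r2=0x7c r3=0xfa r4=0x86  N=0 Z=1
after  4: r0=0x00 r1=0x00 r2=0x7c r3=0xfa r4=0x86  N=0 Z=1
after  5: r0=0x00 r1=0x00 r2=0xfa r3=0xfa r4=0x86  N=1 Z=0
-- IRQ taken; context saved, return-PC = 6 --

FLAGS = (N=1, Z=0)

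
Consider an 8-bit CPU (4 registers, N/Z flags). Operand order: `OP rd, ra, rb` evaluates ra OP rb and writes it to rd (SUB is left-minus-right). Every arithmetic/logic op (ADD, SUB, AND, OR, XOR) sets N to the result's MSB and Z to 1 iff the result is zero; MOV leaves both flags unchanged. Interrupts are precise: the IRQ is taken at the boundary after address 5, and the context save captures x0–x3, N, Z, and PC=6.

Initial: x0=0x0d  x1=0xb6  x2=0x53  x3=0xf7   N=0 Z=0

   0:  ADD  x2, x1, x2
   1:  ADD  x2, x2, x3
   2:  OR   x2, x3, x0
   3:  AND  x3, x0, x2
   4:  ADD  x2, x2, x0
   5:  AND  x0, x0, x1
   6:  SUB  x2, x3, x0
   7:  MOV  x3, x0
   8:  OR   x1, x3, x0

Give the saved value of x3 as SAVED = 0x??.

after  0: x0=0x0d x1=0xb6 x2=0x09 x3=0xf7  N=0 Z=0
after  1: x0=0x0d x1=0xb6 x2=0x00 x3=0xf7  N=0 Z=1
after  2: x0=0x0d x1=0xb6 x2=0xff x3=0xf7  N=1 Z=0
after  3: x0=0x0d x1=0xb6 x2=0xff x3=0x0d  N=0 Z=0
after  4: x0=0x0d x1=0xb6 x2=0x0c x3=0x0d  N=0 Z=0
after  5: x0=0x04 x1=0xb6 x2=0x0c x3=0x0d  N=0 Z=0
-- IRQ taken; context saved, return-PC = 6 --

SAVED = 0x0d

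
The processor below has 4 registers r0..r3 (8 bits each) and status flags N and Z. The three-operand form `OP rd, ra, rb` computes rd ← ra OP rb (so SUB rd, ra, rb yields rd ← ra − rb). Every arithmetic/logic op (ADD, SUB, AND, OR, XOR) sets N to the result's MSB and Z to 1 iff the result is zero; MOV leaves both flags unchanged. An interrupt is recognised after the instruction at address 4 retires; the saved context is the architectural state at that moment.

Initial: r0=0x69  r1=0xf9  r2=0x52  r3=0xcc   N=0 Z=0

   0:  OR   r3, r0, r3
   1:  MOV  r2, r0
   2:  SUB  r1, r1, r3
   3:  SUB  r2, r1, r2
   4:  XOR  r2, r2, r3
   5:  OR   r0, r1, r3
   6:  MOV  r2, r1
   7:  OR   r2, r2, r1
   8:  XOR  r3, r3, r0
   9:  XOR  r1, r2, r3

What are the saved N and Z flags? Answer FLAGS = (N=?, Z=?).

after  0: r0=0x69 r1=0xf9 r2=0x52 r3=0xed  N=1 Z=0
after  1: r0=0x69 r1=0xf9 r2=0x69 r3=0xed  N=1 Z=0
after  2: r0=0x69 r1=0x0c r2=0x69 r3=0xed  N=0 Z=0
after  3: r0=0x69 r1=0x0c r2=0xa3 r3=0xed  N=1 Z=0
after  4: r0=0x69 r1=0x0c r2=0x4e r3=0xed  N=0 Z=0
-- IRQ taken; context saved, return-PC = 5 --

FLAGS = (N=0, Z=0)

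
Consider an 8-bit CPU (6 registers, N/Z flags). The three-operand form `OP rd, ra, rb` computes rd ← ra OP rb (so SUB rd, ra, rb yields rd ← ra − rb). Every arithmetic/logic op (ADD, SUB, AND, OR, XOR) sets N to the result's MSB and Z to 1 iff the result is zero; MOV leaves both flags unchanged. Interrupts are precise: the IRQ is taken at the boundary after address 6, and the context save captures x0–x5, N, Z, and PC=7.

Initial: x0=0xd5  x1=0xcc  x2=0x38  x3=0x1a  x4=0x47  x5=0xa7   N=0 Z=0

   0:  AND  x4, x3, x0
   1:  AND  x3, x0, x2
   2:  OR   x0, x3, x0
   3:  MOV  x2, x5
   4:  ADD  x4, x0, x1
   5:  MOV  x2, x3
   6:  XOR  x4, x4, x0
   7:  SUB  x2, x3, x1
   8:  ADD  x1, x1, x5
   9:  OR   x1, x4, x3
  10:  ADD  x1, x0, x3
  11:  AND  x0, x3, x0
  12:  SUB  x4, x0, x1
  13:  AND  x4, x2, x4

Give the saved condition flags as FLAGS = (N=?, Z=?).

FLAGS = (N=0, Z=0)

after  0: x0=0xd5 x1=0xcc x2=0x38 x3=0x1a x4=0x10 x5=0xa7  N=0 Z=0
after  1: x0=0xd5 x1=0xcc x2=0x38 x3=0x10 x4=0x10 x5=0xa7  N=0 Z=0
after  2: x0=0xd5 x1=0xcc x2=0x38 x3=0x10 x4=0x10 x5=0xa7  N=1 Z=0
after  3: x0=0xd5 x1=0xcc x2=0xa7 x3=0x10 x4=0x10 x5=0xa7  N=1 Z=0
after  4: x0=0xd5 x1=0xcc x2=0xa7 x3=0x10 x4=0xa1 x5=0xa7  N=1 Z=0
after  5: x0=0xd5 x1=0xcc x2=0x10 x3=0x10 x4=0xa1 x5=0xa7  N=1 Z=0
after  6: x0=0xd5 x1=0xcc x2=0x10 x3=0x10 x4=0x74 x5=0xa7  N=0 Z=0
-- IRQ taken; context saved, return-PC = 7 --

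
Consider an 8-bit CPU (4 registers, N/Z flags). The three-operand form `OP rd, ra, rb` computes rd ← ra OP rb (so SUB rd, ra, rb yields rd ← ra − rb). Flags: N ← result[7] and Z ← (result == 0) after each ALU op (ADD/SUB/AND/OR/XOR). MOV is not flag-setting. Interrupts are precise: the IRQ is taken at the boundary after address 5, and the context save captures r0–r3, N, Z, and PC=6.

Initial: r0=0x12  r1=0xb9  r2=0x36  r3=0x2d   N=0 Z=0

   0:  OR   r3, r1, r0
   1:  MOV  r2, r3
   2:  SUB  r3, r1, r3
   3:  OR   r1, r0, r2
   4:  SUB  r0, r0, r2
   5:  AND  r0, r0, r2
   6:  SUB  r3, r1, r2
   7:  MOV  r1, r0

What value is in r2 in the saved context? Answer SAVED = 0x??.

SAVED = 0xbb

after  0: r0=0x12 r1=0xb9 r2=0x36 r3=0xbb  N=1 Z=0
after  1: r0=0x12 r1=0xb9 r2=0xbb r3=0xbb  N=1 Z=0
after  2: r0=0x12 r1=0xb9 r2=0xbb r3=0xfe  N=1 Z=0
after  3: r0=0x12 r1=0xbb r2=0xbb r3=0xfe  N=1 Z=0
after  4: r0=0x57 r1=0xbb r2=0xbb r3=0xfe  N=0 Z=0
after  5: r0=0x13 r1=0xbb r2=0xbb r3=0xfe  N=0 Z=0
-- IRQ taken; context saved, return-PC = 6 --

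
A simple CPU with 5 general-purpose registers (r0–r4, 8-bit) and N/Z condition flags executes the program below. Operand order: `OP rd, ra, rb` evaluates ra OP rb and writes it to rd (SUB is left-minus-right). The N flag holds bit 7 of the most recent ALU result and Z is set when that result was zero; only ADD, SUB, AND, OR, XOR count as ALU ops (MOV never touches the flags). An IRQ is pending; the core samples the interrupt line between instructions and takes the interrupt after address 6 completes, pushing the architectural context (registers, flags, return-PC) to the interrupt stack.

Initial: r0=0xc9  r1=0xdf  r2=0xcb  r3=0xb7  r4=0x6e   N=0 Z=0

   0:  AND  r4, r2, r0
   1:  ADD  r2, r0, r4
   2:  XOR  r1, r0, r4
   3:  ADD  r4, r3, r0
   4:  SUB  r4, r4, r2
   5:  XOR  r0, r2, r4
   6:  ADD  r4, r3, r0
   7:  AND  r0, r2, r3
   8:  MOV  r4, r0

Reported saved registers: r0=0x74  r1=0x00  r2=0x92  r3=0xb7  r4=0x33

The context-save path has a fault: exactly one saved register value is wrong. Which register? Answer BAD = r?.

BAD = r0

after  0: r0=0xc9 r1=0xdf r2=0xcb r3=0xb7 r4=0xc9  N=1 Z=0
after  1: r0=0xc9 r1=0xdf r2=0x92 r3=0xb7 r4=0xc9  N=1 Z=0
after  2: r0=0xc9 r1=0x00 r2=0x92 r3=0xb7 r4=0xc9  N=0 Z=1
after  3: r0=0xc9 r1=0x00 r2=0x92 r3=0xb7 r4=0x80  N=1 Z=0
after  4: r0=0xc9 r1=0x00 r2=0x92 r3=0xb7 r4=0xee  N=1 Z=0
after  5: r0=0x7c r1=0x00 r2=0x92 r3=0xb7 r4=0xee  N=0 Z=0
after  6: r0=0x7c r1=0x00 r2=0x92 r3=0xb7 r4=0x33  N=0 Z=0
-- IRQ taken; context saved, return-PC = 7 --
mismatch: r0: reported 0x74 vs actual 0x7c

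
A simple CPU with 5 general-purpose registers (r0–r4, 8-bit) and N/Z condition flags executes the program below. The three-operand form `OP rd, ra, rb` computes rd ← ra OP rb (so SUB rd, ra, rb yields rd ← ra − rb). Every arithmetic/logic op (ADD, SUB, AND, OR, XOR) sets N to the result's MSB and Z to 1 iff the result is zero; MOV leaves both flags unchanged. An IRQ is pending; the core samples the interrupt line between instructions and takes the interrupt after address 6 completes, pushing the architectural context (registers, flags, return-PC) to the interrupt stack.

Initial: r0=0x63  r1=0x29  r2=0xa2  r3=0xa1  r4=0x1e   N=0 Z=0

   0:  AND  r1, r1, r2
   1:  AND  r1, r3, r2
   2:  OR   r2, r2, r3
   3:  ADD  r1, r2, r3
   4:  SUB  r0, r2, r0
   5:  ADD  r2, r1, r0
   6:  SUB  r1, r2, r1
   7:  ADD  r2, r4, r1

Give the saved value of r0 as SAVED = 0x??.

SAVED = 0x40

after  0: r0=0x63 r1=0x20 r2=0xa2 r3=0xa1 r4=0x1e  N=0 Z=0
after  1: r0=0x63 r1=0xa0 r2=0xa2 r3=0xa1 r4=0x1e  N=1 Z=0
after  2: r0=0x63 r1=0xa0 r2=0xa3 r3=0xa1 r4=0x1e  N=1 Z=0
after  3: r0=0x63 r1=0x44 r2=0xa3 r3=0xa1 r4=0x1e  N=0 Z=0
after  4: r0=0x40 r1=0x44 r2=0xa3 r3=0xa1 r4=0x1e  N=0 Z=0
after  5: r0=0x40 r1=0x44 r2=0x84 r3=0xa1 r4=0x1e  N=1 Z=0
after  6: r0=0x40 r1=0x40 r2=0x84 r3=0xa1 r4=0x1e  N=0 Z=0
-- IRQ taken; context saved, return-PC = 7 --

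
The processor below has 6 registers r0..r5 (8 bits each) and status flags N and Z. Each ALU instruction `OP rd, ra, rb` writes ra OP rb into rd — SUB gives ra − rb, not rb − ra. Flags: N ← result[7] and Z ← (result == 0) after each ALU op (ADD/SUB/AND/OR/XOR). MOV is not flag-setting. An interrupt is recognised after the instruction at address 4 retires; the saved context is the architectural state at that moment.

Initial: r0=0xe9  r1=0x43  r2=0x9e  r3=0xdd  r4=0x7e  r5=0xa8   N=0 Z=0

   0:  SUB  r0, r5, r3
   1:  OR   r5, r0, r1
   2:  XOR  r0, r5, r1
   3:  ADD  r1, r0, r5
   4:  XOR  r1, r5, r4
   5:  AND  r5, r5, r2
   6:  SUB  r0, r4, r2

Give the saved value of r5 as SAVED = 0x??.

SAVED = 0xcb

after  0: r0=0xcb r1=0x43 r2=0x9e r3=0xdd r4=0x7e r5=0xa8  N=1 Z=0
after  1: r0=0xcb r1=0x43 r2=0x9e r3=0xdd r4=0x7e r5=0xcb  N=1 Z=0
after  2: r0=0x88 r1=0x43 r2=0x9e r3=0xdd r4=0x7e r5=0xcb  N=1 Z=0
after  3: r0=0x88 r1=0x53 r2=0x9e r3=0xdd r4=0x7e r5=0xcb  N=0 Z=0
after  4: r0=0x88 r1=0xb5 r2=0x9e r3=0xdd r4=0x7e r5=0xcb  N=1 Z=0
-- IRQ taken; context saved, return-PC = 5 --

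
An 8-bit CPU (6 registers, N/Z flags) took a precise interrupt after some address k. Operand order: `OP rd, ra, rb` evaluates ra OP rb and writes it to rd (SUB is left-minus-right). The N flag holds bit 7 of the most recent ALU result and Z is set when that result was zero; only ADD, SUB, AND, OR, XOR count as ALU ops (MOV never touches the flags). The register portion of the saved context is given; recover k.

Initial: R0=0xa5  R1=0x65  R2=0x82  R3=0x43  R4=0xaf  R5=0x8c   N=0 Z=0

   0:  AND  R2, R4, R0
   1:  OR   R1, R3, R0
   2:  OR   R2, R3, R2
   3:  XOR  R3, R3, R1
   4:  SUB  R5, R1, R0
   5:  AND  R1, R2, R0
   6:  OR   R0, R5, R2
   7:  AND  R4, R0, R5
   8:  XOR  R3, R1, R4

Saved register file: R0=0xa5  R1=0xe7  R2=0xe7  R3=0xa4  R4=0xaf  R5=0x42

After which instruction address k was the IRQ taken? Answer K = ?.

after  0: R0=0xa5 R1=0x65 R2=0xa5 R3=0x43 R4=0xaf R5=0x8c  N=1 Z=0
after  1: R0=0xa5 R1=0xe7 R2=0xa5 R3=0x43 R4=0xaf R5=0x8c  N=1 Z=0
after  2: R0=0xa5 R1=0xe7 R2=0xe7 R3=0x43 R4=0xaf R5=0x8c  N=1 Z=0
after  3: R0=0xa5 R1=0xe7 R2=0xe7 R3=0xa4 R4=0xaf R5=0x8c  N=1 Z=0
after  4: R0=0xa5 R1=0xe7 R2=0xe7 R3=0xa4 R4=0xaf R5=0x42  N=0 Z=0
-- IRQ taken; context saved, return-PC = 5 --

K = 4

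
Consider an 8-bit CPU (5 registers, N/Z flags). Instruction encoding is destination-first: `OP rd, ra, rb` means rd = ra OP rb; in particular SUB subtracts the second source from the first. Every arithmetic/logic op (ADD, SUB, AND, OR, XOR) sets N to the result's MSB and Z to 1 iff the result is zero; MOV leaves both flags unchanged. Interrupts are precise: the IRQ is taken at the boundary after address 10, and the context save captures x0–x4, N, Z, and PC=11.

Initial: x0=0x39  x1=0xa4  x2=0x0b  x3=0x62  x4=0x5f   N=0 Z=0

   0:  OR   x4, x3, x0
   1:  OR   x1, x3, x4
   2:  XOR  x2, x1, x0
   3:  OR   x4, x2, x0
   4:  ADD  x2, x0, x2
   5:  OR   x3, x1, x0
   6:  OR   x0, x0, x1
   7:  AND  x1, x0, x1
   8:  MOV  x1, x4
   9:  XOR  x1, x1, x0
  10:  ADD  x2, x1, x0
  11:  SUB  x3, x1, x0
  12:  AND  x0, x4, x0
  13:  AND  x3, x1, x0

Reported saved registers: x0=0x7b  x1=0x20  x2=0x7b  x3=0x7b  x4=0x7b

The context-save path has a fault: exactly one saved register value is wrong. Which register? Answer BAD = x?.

after  0: x0=0x39 x1=0xa4 x2=0x0b x3=0x62 x4=0x7b  N=0 Z=0
after  1: x0=0x39 x1=0x7b x2=0x0b x3=0x62 x4=0x7b  N=0 Z=0
after  2: x0=0x39 x1=0x7b x2=0x42 x3=0x62 x4=0x7b  N=0 Z=0
after  3: x0=0x39 x1=0x7b x2=0x42 x3=0x62 x4=0x7b  N=0 Z=0
after  4: x0=0x39 x1=0x7b x2=0x7b x3=0x62 x4=0x7b  N=0 Z=0
after  5: x0=0x39 x1=0x7b x2=0x7b x3=0x7b x4=0x7b  N=0 Z=0
after  6: x0=0x7b x1=0x7b x2=0x7b x3=0x7b x4=0x7b  N=0 Z=0
after  7: x0=0x7b x1=0x7b x2=0x7b x3=0x7b x4=0x7b  N=0 Z=0
after  8: x0=0x7b x1=0x7b x2=0x7b x3=0x7b x4=0x7b  N=0 Z=0
after  9: x0=0x7b x1=0x00 x2=0x7b x3=0x7b x4=0x7b  N=0 Z=1
after 10: x0=0x7b x1=0x00 x2=0x7b x3=0x7b x4=0x7b  N=0 Z=0
-- IRQ taken; context saved, return-PC = 11 --
mismatch: x1: reported 0x20 vs actual 0x00

BAD = x1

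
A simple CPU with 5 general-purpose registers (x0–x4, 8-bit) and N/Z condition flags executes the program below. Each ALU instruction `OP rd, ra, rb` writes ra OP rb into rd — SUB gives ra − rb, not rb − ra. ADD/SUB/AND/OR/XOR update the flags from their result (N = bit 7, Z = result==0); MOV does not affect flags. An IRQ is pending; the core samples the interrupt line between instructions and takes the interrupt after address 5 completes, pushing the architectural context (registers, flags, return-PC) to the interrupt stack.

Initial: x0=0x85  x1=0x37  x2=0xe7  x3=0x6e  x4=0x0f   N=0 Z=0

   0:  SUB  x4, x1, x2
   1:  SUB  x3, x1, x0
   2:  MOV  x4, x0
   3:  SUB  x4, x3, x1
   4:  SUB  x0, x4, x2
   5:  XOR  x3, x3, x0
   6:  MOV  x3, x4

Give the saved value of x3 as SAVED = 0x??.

SAVED = 0x26

after  0: x0=0x85 x1=0x37 x2=0xe7 x3=0x6e x4=0x50  N=0 Z=0
after  1: x0=0x85 x1=0x37 x2=0xe7 x3=0xb2 x4=0x50  N=1 Z=0
after  2: x0=0x85 x1=0x37 x2=0xe7 x3=0xb2 x4=0x85  N=1 Z=0
after  3: x0=0x85 x1=0x37 x2=0xe7 x3=0xb2 x4=0x7b  N=0 Z=0
after  4: x0=0x94 x1=0x37 x2=0xe7 x3=0xb2 x4=0x7b  N=1 Z=0
after  5: x0=0x94 x1=0x37 x2=0xe7 x3=0x26 x4=0x7b  N=0 Z=0
-- IRQ taken; context saved, return-PC = 6 --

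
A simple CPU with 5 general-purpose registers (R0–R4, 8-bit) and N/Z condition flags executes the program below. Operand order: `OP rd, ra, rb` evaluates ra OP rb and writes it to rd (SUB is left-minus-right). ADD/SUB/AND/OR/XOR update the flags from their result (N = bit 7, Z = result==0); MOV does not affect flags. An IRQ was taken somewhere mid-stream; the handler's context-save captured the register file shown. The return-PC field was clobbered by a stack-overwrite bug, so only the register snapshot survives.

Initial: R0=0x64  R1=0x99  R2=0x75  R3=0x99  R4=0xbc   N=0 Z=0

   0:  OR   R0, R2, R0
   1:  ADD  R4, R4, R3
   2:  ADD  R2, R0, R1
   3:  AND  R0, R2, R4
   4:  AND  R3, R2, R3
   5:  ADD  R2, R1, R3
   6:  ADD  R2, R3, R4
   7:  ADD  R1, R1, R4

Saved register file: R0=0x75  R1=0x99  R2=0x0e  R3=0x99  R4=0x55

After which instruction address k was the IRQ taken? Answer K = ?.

K = 2

after  0: R0=0x75 R1=0x99 R2=0x75 R3=0x99 R4=0xbc  N=0 Z=0
after  1: R0=0x75 R1=0x99 R2=0x75 R3=0x99 R4=0x55  N=0 Z=0
after  2: R0=0x75 R1=0x99 R2=0x0e R3=0x99 R4=0x55  N=0 Z=0
-- IRQ taken; context saved, return-PC = 3 --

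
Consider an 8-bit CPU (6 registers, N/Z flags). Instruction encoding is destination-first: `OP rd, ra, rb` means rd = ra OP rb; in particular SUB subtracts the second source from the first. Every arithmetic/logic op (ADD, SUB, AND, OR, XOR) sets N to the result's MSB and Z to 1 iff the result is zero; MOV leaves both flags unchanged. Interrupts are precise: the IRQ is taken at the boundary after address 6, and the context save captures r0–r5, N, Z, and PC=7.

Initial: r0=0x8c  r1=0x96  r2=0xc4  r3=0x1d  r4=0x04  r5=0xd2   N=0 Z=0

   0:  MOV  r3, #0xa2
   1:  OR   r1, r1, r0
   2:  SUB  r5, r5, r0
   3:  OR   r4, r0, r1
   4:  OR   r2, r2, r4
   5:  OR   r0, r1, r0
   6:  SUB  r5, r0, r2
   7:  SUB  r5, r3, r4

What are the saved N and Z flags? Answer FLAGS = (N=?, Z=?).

FLAGS = (N=1, Z=0)

after  0: r0=0x8c r1=0x96 r2=0xc4 r3=0xa2 r4=0x04 r5=0xd2  N=0 Z=0
after  1: r0=0x8c r1=0x9e r2=0xc4 r3=0xa2 r4=0x04 r5=0xd2  N=1 Z=0
after  2: r0=0x8c r1=0x9e r2=0xc4 r3=0xa2 r4=0x04 r5=0x46  N=0 Z=0
after  3: r0=0x8c r1=0x9e r2=0xc4 r3=0xa2 r4=0x9e r5=0x46  N=1 Z=0
after  4: r0=0x8c r1=0x9e r2=0xde r3=0xa2 r4=0x9e r5=0x46  N=1 Z=0
after  5: r0=0x9e r1=0x9e r2=0xde r3=0xa2 r4=0x9e r5=0x46  N=1 Z=0
after  6: r0=0x9e r1=0x9e r2=0xde r3=0xa2 r4=0x9e r5=0xc0  N=1 Z=0
-- IRQ taken; context saved, return-PC = 7 --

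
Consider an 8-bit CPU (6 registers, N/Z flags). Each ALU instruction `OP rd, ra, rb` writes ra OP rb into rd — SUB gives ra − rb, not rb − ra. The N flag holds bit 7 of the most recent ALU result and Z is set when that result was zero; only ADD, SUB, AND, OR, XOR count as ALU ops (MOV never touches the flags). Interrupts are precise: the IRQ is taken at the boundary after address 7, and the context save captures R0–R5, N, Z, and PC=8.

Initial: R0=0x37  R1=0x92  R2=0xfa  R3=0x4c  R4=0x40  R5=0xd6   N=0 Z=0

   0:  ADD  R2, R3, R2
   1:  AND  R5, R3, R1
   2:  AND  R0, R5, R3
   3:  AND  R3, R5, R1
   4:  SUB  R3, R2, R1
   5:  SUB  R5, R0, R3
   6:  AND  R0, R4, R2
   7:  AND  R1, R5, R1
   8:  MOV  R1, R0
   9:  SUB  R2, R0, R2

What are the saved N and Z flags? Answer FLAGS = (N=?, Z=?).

FLAGS = (N=0, Z=1)

after  0: R0=0x37 R1=0x92 R2=0x46 R3=0x4c R4=0x40 R5=0xd6  N=0 Z=0
after  1: R0=0x37 R1=0x92 R2=0x46 R3=0x4c R4=0x40 R5=0x00  N=0 Z=1
after  2: R0=0x00 R1=0x92 R2=0x46 R3=0x4c R4=0x40 R5=0x00  N=0 Z=1
after  3: R0=0x00 R1=0x92 R2=0x46 R3=0x00 R4=0x40 R5=0x00  N=0 Z=1
after  4: R0=0x00 R1=0x92 R2=0x46 R3=0xb4 R4=0x40 R5=0x00  N=1 Z=0
after  5: R0=0x00 R1=0x92 R2=0x46 R3=0xb4 R4=0x40 R5=0x4c  N=0 Z=0
after  6: R0=0x40 R1=0x92 R2=0x46 R3=0xb4 R4=0x40 R5=0x4c  N=0 Z=0
after  7: R0=0x40 R1=0x00 R2=0x46 R3=0xb4 R4=0x40 R5=0x4c  N=0 Z=1
-- IRQ taken; context saved, return-PC = 8 --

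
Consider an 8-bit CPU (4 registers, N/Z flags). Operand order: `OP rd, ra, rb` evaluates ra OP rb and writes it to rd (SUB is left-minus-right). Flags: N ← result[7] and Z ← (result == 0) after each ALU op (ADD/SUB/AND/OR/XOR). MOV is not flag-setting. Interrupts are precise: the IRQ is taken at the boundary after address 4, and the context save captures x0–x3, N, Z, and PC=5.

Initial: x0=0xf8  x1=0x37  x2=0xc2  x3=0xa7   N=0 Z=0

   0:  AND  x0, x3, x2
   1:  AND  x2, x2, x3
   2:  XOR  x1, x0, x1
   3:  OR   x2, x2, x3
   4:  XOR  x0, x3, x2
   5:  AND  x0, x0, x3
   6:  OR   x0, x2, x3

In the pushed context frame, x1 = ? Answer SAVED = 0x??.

after  0: x0=0x82 x1=0x37 x2=0xc2 x3=0xa7  N=1 Z=0
after  1: x0=0x82 x1=0x37 x2=0x82 x3=0xa7  N=1 Z=0
after  2: x0=0x82 x1=0xb5 x2=0x82 x3=0xa7  N=1 Z=0
after  3: x0=0x82 x1=0xb5 x2=0xa7 x3=0xa7  N=1 Z=0
after  4: x0=0x00 x1=0xb5 x2=0xa7 x3=0xa7  N=0 Z=1
-- IRQ taken; context saved, return-PC = 5 --

SAVED = 0xb5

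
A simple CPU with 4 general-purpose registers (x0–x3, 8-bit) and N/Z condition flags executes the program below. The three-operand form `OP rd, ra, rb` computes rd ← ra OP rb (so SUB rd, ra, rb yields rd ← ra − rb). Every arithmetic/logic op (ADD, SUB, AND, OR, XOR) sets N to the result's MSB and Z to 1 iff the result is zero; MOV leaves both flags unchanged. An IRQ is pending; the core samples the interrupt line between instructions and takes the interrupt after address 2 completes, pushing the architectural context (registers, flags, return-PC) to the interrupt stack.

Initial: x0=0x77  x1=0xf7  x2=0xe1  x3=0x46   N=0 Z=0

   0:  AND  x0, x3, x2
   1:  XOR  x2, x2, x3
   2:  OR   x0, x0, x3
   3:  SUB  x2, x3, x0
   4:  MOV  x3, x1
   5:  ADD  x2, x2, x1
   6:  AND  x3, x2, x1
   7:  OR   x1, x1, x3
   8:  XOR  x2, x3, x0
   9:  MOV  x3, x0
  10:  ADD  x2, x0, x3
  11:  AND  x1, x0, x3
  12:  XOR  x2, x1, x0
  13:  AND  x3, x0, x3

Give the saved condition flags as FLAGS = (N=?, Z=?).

after  0: x0=0x40 x1=0xf7 x2=0xe1 x3=0x46  N=0 Z=0
after  1: x0=0x40 x1=0xf7 x2=0xa7 x3=0x46  N=1 Z=0
after  2: x0=0x46 x1=0xf7 x2=0xa7 x3=0x46  N=0 Z=0
-- IRQ taken; context saved, return-PC = 3 --

FLAGS = (N=0, Z=0)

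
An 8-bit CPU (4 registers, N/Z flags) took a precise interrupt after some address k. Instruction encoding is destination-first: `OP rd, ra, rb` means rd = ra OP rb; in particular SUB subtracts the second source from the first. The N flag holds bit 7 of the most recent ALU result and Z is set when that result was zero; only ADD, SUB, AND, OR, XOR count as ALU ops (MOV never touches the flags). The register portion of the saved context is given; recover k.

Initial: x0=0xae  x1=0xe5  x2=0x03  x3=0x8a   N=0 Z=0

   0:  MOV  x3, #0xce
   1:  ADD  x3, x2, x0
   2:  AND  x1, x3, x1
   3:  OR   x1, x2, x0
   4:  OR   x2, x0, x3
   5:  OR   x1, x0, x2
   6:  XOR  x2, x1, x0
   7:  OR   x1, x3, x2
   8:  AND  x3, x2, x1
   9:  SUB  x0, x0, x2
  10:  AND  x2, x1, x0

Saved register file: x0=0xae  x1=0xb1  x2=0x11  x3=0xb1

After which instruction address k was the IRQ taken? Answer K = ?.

after  0: x0=0xae x1=0xe5 x2=0x03 x3=0xce  N=0 Z=0
after  1: x0=0xae x1=0xe5 x2=0x03 x3=0xb1  N=1 Z=0
after  2: x0=0xae x1=0xa1 x2=0x03 x3=0xb1  N=1 Z=0
after  3: x0=0xae x1=0xaf x2=0x03 x3=0xb1  N=1 Z=0
after  4: x0=0xae x1=0xaf x2=0xbf x3=0xb1  N=1 Z=0
after  5: x0=0xae x1=0xbf x2=0xbf x3=0xb1  N=1 Z=0
after  6: x0=0xae x1=0xbf x2=0x11 x3=0xb1  N=0 Z=0
after  7: x0=0xae x1=0xb1 x2=0x11 x3=0xb1  N=1 Z=0
-- IRQ taken; context saved, return-PC = 8 --

K = 7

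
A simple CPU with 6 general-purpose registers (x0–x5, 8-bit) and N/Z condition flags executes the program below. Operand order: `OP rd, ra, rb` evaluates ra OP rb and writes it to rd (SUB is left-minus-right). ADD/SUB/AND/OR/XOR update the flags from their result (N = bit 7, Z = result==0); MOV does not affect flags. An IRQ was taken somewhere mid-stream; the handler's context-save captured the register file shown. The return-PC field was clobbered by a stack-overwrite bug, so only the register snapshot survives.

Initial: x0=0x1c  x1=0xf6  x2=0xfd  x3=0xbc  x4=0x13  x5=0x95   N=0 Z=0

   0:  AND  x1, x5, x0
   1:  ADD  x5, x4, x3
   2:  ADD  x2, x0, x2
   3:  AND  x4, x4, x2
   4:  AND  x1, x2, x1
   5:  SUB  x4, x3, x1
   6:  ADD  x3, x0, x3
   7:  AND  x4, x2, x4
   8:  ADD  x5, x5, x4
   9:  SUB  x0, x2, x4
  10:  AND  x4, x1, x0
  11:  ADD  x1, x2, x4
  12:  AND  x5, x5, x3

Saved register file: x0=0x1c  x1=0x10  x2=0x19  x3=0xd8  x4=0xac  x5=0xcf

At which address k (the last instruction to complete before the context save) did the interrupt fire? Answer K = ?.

after  0: x0=0x1c x1=0x14 x2=0xfd x3=0xbc x4=0x13 x5=0x95  N=0 Z=0
after  1: x0=0x1c x1=0x14 x2=0xfd x3=0xbc x4=0x13 x5=0xcf  N=1 Z=0
after  2: x0=0x1c x1=0x14 x2=0x19 x3=0xbc x4=0x13 x5=0xcf  N=0 Z=0
after  3: x0=0x1c x1=0x14 x2=0x19 x3=0xbc x4=0x11 x5=0xcf  N=0 Z=0
after  4: x0=0x1c x1=0x10 x2=0x19 x3=0xbc x4=0x11 x5=0xcf  N=0 Z=0
after  5: x0=0x1c x1=0x10 x2=0x19 x3=0xbc x4=0xac x5=0xcf  N=1 Z=0
after  6: x0=0x1c x1=0x10 x2=0x19 x3=0xd8 x4=0xac x5=0xcf  N=1 Z=0
-- IRQ taken; context saved, return-PC = 7 --

K = 6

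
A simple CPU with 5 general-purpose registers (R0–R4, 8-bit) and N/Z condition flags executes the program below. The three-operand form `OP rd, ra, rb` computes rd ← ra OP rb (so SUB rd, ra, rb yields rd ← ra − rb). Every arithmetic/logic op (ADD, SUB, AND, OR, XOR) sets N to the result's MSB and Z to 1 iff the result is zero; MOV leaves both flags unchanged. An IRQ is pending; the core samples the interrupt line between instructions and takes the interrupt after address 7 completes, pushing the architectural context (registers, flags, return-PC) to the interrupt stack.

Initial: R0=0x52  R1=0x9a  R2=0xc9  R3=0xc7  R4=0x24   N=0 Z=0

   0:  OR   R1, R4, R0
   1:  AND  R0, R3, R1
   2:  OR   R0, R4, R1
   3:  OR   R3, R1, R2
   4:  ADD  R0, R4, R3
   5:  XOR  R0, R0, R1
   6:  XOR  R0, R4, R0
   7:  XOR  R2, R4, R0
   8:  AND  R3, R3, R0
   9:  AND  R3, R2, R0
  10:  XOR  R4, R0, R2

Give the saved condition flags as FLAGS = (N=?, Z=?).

after  0: R0=0x52 R1=0x76 R2=0xc9 R3=0xc7 R4=0x24  N=0 Z=0
after  1: R0=0x46 R1=0x76 R2=0xc9 R3=0xc7 R4=0x24  N=0 Z=0
after  2: R0=0x76 R1=0x76 R2=0xc9 R3=0xc7 R4=0x24  N=0 Z=0
after  3: R0=0x76 R1=0x76 R2=0xc9 R3=0xff R4=0x24  N=1 Z=0
after  4: R0=0x23 R1=0x76 R2=0xc9 R3=0xff R4=0x24  N=0 Z=0
after  5: R0=0x55 R1=0x76 R2=0xc9 R3=0xff R4=0x24  N=0 Z=0
after  6: R0=0x71 R1=0x76 R2=0xc9 R3=0xff R4=0x24  N=0 Z=0
after  7: R0=0x71 R1=0x76 R2=0x55 R3=0xff R4=0x24  N=0 Z=0
-- IRQ taken; context saved, return-PC = 8 --

FLAGS = (N=0, Z=0)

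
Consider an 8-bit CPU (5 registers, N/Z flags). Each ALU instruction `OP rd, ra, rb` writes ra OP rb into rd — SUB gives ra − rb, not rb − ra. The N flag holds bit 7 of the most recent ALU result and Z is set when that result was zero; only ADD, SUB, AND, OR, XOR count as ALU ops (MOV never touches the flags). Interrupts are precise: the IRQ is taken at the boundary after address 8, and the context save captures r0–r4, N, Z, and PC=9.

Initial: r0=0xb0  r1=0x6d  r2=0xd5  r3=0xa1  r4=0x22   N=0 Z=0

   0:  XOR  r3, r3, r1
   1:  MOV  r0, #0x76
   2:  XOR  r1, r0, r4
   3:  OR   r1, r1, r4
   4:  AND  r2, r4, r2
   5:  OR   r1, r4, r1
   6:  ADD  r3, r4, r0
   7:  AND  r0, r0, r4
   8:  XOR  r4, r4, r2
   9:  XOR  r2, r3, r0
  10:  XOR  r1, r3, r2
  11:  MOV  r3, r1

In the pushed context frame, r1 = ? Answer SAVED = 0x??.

after  0: r0=0xb0 r1=0x6d r2=0xd5 r3=0xcc r4=0x22  N=1 Z=0
after  1: r0=0x76 r1=0x6d r2=0xd5 r3=0xcc r4=0x22  N=1 Z=0
after  2: r0=0x76 r1=0x54 r2=0xd5 r3=0xcc r4=0x22  N=0 Z=0
after  3: r0=0x76 r1=0x76 r2=0xd5 r3=0xcc r4=0x22  N=0 Z=0
after  4: r0=0x76 r1=0x76 r2=0x00 r3=0xcc r4=0x22  N=0 Z=1
after  5: r0=0x76 r1=0x76 r2=0x00 r3=0xcc r4=0x22  N=0 Z=0
after  6: r0=0x76 r1=0x76 r2=0x00 r3=0x98 r4=0x22  N=1 Z=0
after  7: r0=0x22 r1=0x76 r2=0x00 r3=0x98 r4=0x22  N=0 Z=0
after  8: r0=0x22 r1=0x76 r2=0x00 r3=0x98 r4=0x22  N=0 Z=0
-- IRQ taken; context saved, return-PC = 9 --

SAVED = 0x76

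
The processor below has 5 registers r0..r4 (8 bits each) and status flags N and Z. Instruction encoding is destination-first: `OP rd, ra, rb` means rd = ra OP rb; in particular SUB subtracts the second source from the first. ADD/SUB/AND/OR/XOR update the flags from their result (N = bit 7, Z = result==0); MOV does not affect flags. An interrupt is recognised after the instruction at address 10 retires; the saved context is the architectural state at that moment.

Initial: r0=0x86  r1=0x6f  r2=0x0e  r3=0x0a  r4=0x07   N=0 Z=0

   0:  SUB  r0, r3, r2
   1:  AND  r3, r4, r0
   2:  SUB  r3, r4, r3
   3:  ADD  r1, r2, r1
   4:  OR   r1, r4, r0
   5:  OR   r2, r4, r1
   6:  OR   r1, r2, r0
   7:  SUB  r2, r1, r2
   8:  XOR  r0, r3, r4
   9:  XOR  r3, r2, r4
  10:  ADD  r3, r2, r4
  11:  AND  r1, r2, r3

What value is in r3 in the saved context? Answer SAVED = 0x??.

after  0: r0=0xfc r1=0x6f r2=0x0e r3=0x0a r4=0x07  N=1 Z=0
after  1: r0=0xfc r1=0x6f r2=0x0e r3=0x04 r4=0x07  N=0 Z=0
after  2: r0=0xfc r1=0x6f r2=0x0e r3=0x03 r4=0x07  N=0 Z=0
after  3: r0=0xfc r1=0x7d r2=0x0e r3=0x03 r4=0x07  N=0 Z=0
after  4: r0=0xfc r1=0xff r2=0x0e r3=0x03 r4=0x07  N=1 Z=0
after  5: r0=0xfc r1=0xff r2=0xff r3=0x03 r4=0x07  N=1 Z=0
after  6: r0=0xfc r1=0xff r2=0xff r3=0x03 r4=0x07  N=1 Z=0
after  7: r0=0xfc r1=0xff r2=0x00 r3=0x03 r4=0x07  N=0 Z=1
after  8: r0=0x04 r1=0xff r2=0x00 r3=0x03 r4=0x07  N=0 Z=0
after  9: r0=0x04 r1=0xff r2=0x00 r3=0x07 r4=0x07  N=0 Z=0
after 10: r0=0x04 r1=0xff r2=0x00 r3=0x07 r4=0x07  N=0 Z=0
-- IRQ taken; context saved, return-PC = 11 --

SAVED = 0x07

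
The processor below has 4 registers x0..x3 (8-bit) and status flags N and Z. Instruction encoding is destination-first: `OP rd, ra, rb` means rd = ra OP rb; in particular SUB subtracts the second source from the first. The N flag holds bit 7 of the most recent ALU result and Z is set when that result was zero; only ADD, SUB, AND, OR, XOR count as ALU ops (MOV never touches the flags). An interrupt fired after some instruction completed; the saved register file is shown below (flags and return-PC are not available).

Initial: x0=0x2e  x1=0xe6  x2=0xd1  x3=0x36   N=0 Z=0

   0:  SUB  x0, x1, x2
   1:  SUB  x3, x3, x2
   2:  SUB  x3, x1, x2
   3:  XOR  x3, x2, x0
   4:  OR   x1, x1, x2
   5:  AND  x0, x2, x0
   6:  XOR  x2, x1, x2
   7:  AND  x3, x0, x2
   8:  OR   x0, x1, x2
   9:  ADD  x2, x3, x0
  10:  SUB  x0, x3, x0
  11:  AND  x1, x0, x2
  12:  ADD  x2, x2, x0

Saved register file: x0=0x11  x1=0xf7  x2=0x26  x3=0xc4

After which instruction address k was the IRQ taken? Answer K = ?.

K = 6

after  0: x0=0x15 x1=0xe6 x2=0xd1 x3=0x36  N=0 Z=0
after  1: x0=0x15 x1=0xe6 x2=0xd1 x3=0x65  N=0 Z=0
after  2: x0=0x15 x1=0xe6 x2=0xd1 x3=0x15  N=0 Z=0
after  3: x0=0x15 x1=0xe6 x2=0xd1 x3=0xc4  N=1 Z=0
after  4: x0=0x15 x1=0xf7 x2=0xd1 x3=0xc4  N=1 Z=0
after  5: x0=0x11 x1=0xf7 x2=0xd1 x3=0xc4  N=0 Z=0
after  6: x0=0x11 x1=0xf7 x2=0x26 x3=0xc4  N=0 Z=0
-- IRQ taken; context saved, return-PC = 7 --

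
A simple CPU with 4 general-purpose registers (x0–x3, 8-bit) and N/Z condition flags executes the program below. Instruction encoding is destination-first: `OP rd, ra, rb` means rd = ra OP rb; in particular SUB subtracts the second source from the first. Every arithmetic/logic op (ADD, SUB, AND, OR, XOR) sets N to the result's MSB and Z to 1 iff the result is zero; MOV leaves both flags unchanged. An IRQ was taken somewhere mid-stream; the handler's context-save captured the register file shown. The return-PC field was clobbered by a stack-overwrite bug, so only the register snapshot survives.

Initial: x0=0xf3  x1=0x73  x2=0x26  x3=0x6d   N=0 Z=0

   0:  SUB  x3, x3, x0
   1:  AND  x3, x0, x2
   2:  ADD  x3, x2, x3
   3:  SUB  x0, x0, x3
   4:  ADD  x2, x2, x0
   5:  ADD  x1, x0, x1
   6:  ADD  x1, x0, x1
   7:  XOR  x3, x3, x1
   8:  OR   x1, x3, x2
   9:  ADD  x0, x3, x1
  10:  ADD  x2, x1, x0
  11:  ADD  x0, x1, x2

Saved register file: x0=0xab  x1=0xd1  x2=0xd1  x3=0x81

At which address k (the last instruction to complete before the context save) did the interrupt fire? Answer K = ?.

after  0: x0=0xf3 x1=0x73 x2=0x26 x3=0x7a  N=0 Z=0
after  1: x0=0xf3 x1=0x73 x2=0x26 x3=0x22  N=0 Z=0
after  2: x0=0xf3 x1=0x73 x2=0x26 x3=0x48  N=0 Z=0
after  3: x0=0xab x1=0x73 x2=0x26 x3=0x48  N=1 Z=0
after  4: x0=0xab x1=0x73 x2=0xd1 x3=0x48  N=1 Z=0
after  5: x0=0xab x1=0x1e x2=0xd1 x3=0x48  N=0 Z=0
after  6: x0=0xab x1=0xc9 x2=0xd1 x3=0x48  N=1 Z=0
after  7: x0=0xab x1=0xc9 x2=0xd1 x3=0x81  N=1 Z=0
after  8: x0=0xab x1=0xd1 x2=0xd1 x3=0x81  N=1 Z=0
-- IRQ taken; context saved, return-PC = 9 --

K = 8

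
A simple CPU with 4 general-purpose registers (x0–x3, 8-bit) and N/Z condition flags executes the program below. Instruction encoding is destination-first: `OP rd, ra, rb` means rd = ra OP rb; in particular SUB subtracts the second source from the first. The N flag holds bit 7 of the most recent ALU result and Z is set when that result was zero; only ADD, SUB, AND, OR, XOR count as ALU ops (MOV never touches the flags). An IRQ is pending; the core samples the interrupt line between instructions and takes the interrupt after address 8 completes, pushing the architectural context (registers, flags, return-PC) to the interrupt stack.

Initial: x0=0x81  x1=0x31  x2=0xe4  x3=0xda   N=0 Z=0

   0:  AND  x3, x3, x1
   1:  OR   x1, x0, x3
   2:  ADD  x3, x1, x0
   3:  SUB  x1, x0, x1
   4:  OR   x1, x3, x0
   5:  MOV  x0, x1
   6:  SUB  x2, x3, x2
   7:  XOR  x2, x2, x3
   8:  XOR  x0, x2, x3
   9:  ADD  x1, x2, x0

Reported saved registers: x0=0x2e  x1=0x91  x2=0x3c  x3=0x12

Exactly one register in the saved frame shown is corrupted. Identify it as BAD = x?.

BAD = x1

after  0: x0=0x81 x1=0x31 x2=0xe4 x3=0x10  N=0 Z=0
after  1: x0=0x81 x1=0x91 x2=0xe4 x3=0x10  N=1 Z=0
after  2: x0=0x81 x1=0x91 x2=0xe4 x3=0x12  N=0 Z=0
after  3: x0=0x81 x1=0xf0 x2=0xe4 x3=0x12  N=1 Z=0
after  4: x0=0x81 x1=0x93 x2=0xe4 x3=0x12  N=1 Z=0
after  5: x0=0x93 x1=0x93 x2=0xe4 x3=0x12  N=1 Z=0
after  6: x0=0x93 x1=0x93 x2=0x2e x3=0x12  N=0 Z=0
after  7: x0=0x93 x1=0x93 x2=0x3c x3=0x12  N=0 Z=0
after  8: x0=0x2e x1=0x93 x2=0x3c x3=0x12  N=0 Z=0
-- IRQ taken; context saved, return-PC = 9 --
mismatch: x1: reported 0x91 vs actual 0x93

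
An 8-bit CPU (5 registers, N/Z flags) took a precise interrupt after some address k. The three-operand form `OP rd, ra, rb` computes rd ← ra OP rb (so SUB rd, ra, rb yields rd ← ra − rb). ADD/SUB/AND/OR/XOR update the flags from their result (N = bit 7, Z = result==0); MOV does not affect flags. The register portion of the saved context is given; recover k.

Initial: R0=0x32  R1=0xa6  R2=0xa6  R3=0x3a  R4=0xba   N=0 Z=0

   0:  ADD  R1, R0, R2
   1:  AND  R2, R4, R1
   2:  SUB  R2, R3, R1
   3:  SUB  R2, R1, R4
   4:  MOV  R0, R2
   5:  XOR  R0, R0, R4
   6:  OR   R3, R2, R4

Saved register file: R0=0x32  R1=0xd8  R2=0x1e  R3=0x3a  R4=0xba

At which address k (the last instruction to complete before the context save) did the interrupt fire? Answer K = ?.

after  0: R0=0x32 R1=0xd8 R2=0xa6 R3=0x3a R4=0xba  N=1 Z=0
after  1: R0=0x32 R1=0xd8 R2=0x98 R3=0x3a R4=0xba  N=1 Z=0
after  2: R0=0x32 R1=0xd8 R2=0x62 R3=0x3a R4=0xba  N=0 Z=0
after  3: R0=0x32 R1=0xd8 R2=0x1e R3=0x3a R4=0xba  N=0 Z=0
-- IRQ taken; context saved, return-PC = 4 --

K = 3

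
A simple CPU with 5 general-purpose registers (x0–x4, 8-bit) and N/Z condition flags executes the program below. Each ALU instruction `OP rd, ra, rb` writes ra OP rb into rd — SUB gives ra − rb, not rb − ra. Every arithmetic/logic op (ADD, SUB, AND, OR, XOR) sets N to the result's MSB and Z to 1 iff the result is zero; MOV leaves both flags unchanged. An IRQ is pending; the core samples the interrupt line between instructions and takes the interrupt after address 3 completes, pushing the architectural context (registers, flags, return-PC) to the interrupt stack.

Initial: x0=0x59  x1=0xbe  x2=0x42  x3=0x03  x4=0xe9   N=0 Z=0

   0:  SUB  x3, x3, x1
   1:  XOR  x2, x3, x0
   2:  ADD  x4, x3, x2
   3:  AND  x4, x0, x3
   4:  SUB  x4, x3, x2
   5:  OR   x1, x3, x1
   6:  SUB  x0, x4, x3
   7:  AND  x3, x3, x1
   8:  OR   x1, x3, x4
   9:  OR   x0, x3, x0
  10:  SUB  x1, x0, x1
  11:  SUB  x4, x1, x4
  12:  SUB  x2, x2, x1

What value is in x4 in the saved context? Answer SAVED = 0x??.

SAVED = 0x41

after  0: x0=0x59 x1=0xbe x2=0x42 x3=0x45 x4=0xe9  N=0 Z=0
after  1: x0=0x59 x1=0xbe x2=0x1c x3=0x45 x4=0xe9  N=0 Z=0
after  2: x0=0x59 x1=0xbe x2=0x1c x3=0x45 x4=0x61  N=0 Z=0
after  3: x0=0x59 x1=0xbe x2=0x1c x3=0x45 x4=0x41  N=0 Z=0
-- IRQ taken; context saved, return-PC = 4 --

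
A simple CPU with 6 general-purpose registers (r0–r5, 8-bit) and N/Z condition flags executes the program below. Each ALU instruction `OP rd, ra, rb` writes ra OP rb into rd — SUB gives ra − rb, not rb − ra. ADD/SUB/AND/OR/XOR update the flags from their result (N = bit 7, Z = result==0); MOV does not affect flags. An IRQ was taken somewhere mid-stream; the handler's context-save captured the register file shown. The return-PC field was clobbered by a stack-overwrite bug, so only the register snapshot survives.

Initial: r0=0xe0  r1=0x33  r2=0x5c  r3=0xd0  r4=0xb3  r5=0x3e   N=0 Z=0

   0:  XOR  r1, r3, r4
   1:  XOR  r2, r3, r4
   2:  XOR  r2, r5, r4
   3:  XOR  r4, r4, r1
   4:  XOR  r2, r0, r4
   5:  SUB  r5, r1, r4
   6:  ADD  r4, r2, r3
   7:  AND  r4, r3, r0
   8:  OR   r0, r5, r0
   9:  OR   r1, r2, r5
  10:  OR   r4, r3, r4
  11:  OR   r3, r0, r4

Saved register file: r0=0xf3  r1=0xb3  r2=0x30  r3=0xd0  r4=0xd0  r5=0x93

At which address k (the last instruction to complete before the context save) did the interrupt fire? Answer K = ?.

after  0: r0=0xe0 r1=0x63 r2=0x5c r3=0xd0 r4=0xb3 r5=0x3e  N=0 Z=0
after  1: r0=0xe0 r1=0x63 r2=0x63 r3=0xd0 r4=0xb3 r5=0x3e  N=0 Z=0
after  2: r0=0xe0 r1=0x63 r2=0x8d r3=0xd0 r4=0xb3 r5=0x3e  N=1 Z=0
after  3: r0=0xe0 r1=0x63 r2=0x8d r3=0xd0 r4=0xd0 r5=0x3e  N=1 Z=0
after  4: r0=0xe0 r1=0x63 r2=0x30 r3=0xd0 r4=0xd0 r5=0x3e  N=0 Z=0
after  5: r0=0xe0 r1=0x63 r2=0x30 r3=0xd0 r4=0xd0 r5=0x93  N=1 Z=0
after  6: r0=0xe0 r1=0x63 r2=0x30 r3=0xd0 r4=0x00 r5=0x93  N=0 Z=1
after  7: r0=0xe0 r1=0x63 r2=0x30 r3=0xd0 r4=0xc0 r5=0x93  N=1 Z=0
after  8: r0=0xf3 r1=0x63 r2=0x30 r3=0xd0 r4=0xc0 r5=0x93  N=1 Z=0
after  9: r0=0xf3 r1=0xb3 r2=0x30 r3=0xd0 r4=0xc0 r5=0x93  N=1 Z=0
after 10: r0=0xf3 r1=0xb3 r2=0x30 r3=0xd0 r4=0xd0 r5=0x93  N=1 Z=0
-- IRQ taken; context saved, return-PC = 11 --

K = 10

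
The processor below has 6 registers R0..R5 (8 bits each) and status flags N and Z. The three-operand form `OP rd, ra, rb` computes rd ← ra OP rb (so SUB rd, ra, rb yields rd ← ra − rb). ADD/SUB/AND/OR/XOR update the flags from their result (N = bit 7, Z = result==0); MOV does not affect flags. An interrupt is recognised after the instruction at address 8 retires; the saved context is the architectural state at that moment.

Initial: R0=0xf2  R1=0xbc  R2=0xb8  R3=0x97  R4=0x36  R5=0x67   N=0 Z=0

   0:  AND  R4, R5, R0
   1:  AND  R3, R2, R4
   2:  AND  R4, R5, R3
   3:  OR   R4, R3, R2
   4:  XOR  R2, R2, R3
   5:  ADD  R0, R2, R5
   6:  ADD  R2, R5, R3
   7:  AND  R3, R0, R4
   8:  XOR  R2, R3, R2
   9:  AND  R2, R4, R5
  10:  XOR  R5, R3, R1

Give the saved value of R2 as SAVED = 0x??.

SAVED = 0x3f

after  0: R0=0xf2 R1=0xbc R2=0xb8 R3=0x97 R4=0x62 R5=0x67  N=0 Z=0
after  1: R0=0xf2 R1=0xbc R2=0xb8 R3=0x20 R4=0x62 R5=0x67  N=0 Z=0
after  2: R0=0xf2 R1=0xbc R2=0xb8 R3=0x20 R4=0x20 R5=0x67  N=0 Z=0
after  3: R0=0xf2 R1=0xbc R2=0xb8 R3=0x20 R4=0xb8 R5=0x67  N=1 Z=0
after  4: R0=0xf2 R1=0xbc R2=0x98 R3=0x20 R4=0xb8 R5=0x67  N=1 Z=0
after  5: R0=0xff R1=0xbc R2=0x98 R3=0x20 R4=0xb8 R5=0x67  N=1 Z=0
after  6: R0=0xff R1=0xbc R2=0x87 R3=0x20 R4=0xb8 R5=0x67  N=1 Z=0
after  7: R0=0xff R1=0xbc R2=0x87 R3=0xb8 R4=0xb8 R5=0x67  N=1 Z=0
after  8: R0=0xff R1=0xbc R2=0x3f R3=0xb8 R4=0xb8 R5=0x67  N=0 Z=0
-- IRQ taken; context saved, return-PC = 9 --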